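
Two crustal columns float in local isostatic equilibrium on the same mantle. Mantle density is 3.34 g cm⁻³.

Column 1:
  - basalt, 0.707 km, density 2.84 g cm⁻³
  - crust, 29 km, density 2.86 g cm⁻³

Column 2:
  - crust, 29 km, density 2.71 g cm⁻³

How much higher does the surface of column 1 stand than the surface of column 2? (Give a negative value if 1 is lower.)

−1.2 km

For any compensation level in the mantle, the mantle terms cancel and isostasy reduces to e = (Σt_1 − Σt_2) − (Σ(ρt)_1 − Σ(ρt)_2) / ρ_m.
Σt_1 = 29.707 km; Σt_2 = 29 km; Σ(ρt)_1 = 84.94788; Σ(ρt)_2 = 78.59 (in km·g cm⁻³).
e = (29.707 − 29) − (84.94788 − 78.59) / 3.34 = −1.2 km.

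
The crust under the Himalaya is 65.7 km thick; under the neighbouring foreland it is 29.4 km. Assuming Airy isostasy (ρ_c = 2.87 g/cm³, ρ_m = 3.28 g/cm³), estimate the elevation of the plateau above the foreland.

Excess crust Δ = 65.7 km − 29.4 km = 36.3 km, split between elevation h and root r with h + r = Δ.
Airy balance ρ_c h = (ρ_m − ρ_c) r gives r = h ρ_c/(ρ_m − ρ_c), so h (1 + ρ_c/(ρ_m − ρ_c)) = Δ, i.e. h = Δ (ρ_m − ρ_c)/ρ_m.
h = 36.3 km × 0.41/3.28 = 4.54 km.

4.54 km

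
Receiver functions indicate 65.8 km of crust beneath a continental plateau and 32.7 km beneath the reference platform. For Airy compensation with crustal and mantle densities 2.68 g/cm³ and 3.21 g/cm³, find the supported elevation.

5.47 km

Excess crust Δ = 65.8 km − 32.7 km = 33.1 km, split between elevation h and root r with h + r = Δ.
Airy balance ρ_c h = (ρ_m − ρ_c) r gives r = h ρ_c/(ρ_m − ρ_c), so h (1 + ρ_c/(ρ_m − ρ_c)) = Δ, i.e. h = Δ (ρ_m − ρ_c)/ρ_m.
h = 33.1 km × 0.53/3.21 = 5.47 km.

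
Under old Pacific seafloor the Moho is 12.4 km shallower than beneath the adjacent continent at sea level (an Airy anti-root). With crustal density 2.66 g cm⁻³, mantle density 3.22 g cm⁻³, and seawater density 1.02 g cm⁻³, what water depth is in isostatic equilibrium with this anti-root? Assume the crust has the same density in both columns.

Replacing a thickness d of crust by seawater at the top must be balanced by replacing crust with mantle at the base: d (ρ_c − ρ_w) = a (ρ_m − ρ_c).
d = a (ρ_m − ρ_c)/(ρ_c − ρ_w) = 12.4 km × 0.56/1.64 = 4.23 km.

4.23 km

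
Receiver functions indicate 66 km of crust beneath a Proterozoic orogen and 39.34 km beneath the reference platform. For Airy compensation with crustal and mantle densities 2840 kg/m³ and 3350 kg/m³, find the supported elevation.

Excess crust Δ = 66 km − 39.34 km = 26.66 km, split between elevation h and root r with h + r = Δ.
Airy balance ρ_c h = (ρ_m − ρ_c) r gives r = h ρ_c/(ρ_m − ρ_c), so h (1 + ρ_c/(ρ_m − ρ_c)) = Δ, i.e. h = Δ (ρ_m − ρ_c)/ρ_m.
h = 26.66 km × 510/3350 = 4.06 km.

4.06 km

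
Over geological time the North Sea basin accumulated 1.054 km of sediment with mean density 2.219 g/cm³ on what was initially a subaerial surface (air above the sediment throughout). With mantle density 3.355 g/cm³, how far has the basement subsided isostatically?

0.697 km

Subaerial load: s = t ρ_sed / ρ_m = 1.054 km × 2.219/3.355 = 0.697 km.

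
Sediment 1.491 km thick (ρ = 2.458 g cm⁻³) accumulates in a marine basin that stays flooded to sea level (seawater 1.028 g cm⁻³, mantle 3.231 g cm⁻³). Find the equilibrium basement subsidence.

0.968 km

Submarine loading: the sediment displaces seawater, and the subsidence is in turn flooded, so s (ρ_m − ρ_w) = t (ρ_sed − ρ_w).
s = 1.491 km × (2.458 − 1.028) / (3.231 − 1.028) = 0.968 km.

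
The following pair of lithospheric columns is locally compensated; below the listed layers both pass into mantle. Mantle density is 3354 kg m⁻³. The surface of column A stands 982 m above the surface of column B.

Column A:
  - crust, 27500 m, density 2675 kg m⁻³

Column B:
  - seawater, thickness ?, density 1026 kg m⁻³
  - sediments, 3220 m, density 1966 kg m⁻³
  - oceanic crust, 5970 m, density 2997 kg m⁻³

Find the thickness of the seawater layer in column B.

3770 m

Take the compensation level at the base of the deeper column (depth z_c below the surface of column A) and equate Σ ρ_i t_i down to z_c; mantle fills any gap and the z_c terms cancel.
Column A: 27500×2675 + (z_c − 27500)×3354
Column B: 982×0 + x×1026 + 3220×1966 + 5970×2997 + (z_c − 982 − 9190 − x)×3354
The z_c×3354 term appears on both sides and cancels. Collect the known terms of each column as K = Σ(ρt)_known − 3354 × (depth of known layers): K_A = 73562500 − 3354×27500 = −18672500; K_B = 24222610 − 3354×(982 + 9190) = −9894278.
Balance: K_A = K_B − x×(3354 − 1026), so x = (K_B − K_A)/(3354 − 1026) = 8778220/2328 = 3770 m.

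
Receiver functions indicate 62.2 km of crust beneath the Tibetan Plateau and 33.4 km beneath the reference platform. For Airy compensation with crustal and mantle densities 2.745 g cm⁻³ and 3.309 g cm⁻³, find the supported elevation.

4.91 km

Excess crust Δ = 62.2 km − 33.4 km = 28.8 km, split between elevation h and root r with h + r = Δ.
Airy balance ρ_c h = (ρ_m − ρ_c) r gives r = h ρ_c/(ρ_m − ρ_c), so h (1 + ρ_c/(ρ_m − ρ_c)) = Δ, i.e. h = Δ (ρ_m − ρ_c)/ρ_m.
h = 28.8 km × 0.564/3.309 = 4.91 km.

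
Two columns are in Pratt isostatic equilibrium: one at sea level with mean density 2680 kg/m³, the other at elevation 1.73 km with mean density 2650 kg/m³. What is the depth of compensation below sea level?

ρ_ref D = ρ (D + h) → D (ρ_ref − ρ) = ρ h.
D = ρ h/(ρ_ref − ρ) = 2650 × 1.73 km/(2680 − 2650) = 153 km.

153 km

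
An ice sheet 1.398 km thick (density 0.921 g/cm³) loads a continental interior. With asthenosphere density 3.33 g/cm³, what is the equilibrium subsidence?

Isostatic balance requires: the ice load ρ_ice t is balanced by mantle displaced below, ρ_m s.
s = t ρ_ice / ρ_m = 1.398 km × 0.921/3.33 = 0.387 km.

0.387 km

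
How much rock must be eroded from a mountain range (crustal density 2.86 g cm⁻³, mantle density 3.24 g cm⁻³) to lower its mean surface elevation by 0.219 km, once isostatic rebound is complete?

1.87 km

Net drop Δ = e − u = e − e ρ_c/ρ_m = e (ρ_m − ρ_c)/ρ_m.
e = Δ ρ_m/(ρ_m − ρ_c) = 0.219 km × 3.24/0.38 = 1.87 km.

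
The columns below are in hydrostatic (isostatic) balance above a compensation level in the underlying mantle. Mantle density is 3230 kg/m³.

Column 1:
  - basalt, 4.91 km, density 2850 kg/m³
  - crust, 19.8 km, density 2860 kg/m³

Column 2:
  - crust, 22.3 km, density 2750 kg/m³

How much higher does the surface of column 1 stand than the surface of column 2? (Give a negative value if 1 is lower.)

−0.468 km

For any compensation level in the mantle, the mantle terms cancel and isostasy reduces to e = (Σt_1 − Σt_2) − (Σ(ρt)_1 − Σ(ρt)_2) / ρ_m.
Σt_1 = 24.71 km; Σt_2 = 22.3 km; Σ(ρt)_1 = 70621.5; Σ(ρt)_2 = 61325 (in km·kg/m³).
e = (24.71 − 22.3) − (70621.5 − 61325) / 3230 = −0.468 km.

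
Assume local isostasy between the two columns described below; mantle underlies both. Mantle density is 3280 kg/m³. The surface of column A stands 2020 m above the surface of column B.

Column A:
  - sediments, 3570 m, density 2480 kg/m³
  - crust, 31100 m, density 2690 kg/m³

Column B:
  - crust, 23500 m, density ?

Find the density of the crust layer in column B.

Take the compensation level at the base of the deeper column (depth z_c below the surface of column A) and equate Σ ρ_i t_i down to z_c; mantle fills any gap and the z_c terms cancel.
Column A: 3570×2480 + 31100×2690 + (z_c − 34670)×3280
Column B: 2020×0 + 23500×ρ + (z_c − 2020 − 23500)×3280
The z_c×3280 term appears on both sides and cancels. Collect the known terms of each column as K = Σ(ρt)_known − 3280 × (depth of known layers): K_A = 92512600 − 3280×34670 = −21205000; K_B = 0 − 3280×(2020 + 23500) = −83705600.
Balance: K_A = K_B + 23500×ρ, so ρ = (K_A − K_B)/23500 = 62500600/23500 = 2660 kg/m³.

2660 kg/m³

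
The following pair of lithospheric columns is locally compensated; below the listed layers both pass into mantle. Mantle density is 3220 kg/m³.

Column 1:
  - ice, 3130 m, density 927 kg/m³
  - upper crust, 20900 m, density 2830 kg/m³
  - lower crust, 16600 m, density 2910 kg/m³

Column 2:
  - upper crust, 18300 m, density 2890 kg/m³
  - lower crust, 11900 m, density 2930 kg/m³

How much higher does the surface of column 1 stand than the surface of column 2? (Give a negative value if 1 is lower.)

For any compensation level in the mantle, the mantle terms cancel and isostasy reduces to e = (Σt_1 − Σt_2) − (Σ(ρt)_1 − Σ(ρt)_2) / ρ_m.
Σt_1 = 40630 m; Σt_2 = 30200 m; Σ(ρt)_1 = 110354510; Σ(ρt)_2 = 87754000 (in m·kg/m³).
e = (40630 − 30200) − (110354510 − 87754000) / 3220 = 3410 m.

3410 m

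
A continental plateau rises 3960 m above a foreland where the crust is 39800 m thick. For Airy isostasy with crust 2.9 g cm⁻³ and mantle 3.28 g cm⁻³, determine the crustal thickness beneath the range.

74000 m

Root depth r = h ρ_c / (ρ_m − ρ_c) = 3960 m × 2.9 / 0.38 = 30220 m.
Total thickness = T + h + r = 39800 m + 3960 m + 30220 m = 74000 m.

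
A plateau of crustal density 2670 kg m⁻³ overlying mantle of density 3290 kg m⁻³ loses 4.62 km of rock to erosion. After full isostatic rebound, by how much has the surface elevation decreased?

0.871 km

Rebound u = e ρ_c/ρ_m = 4.62 km × 2670/3290 = 3.749 km.
Net surface drop = e − u = 4.62 km − 3.749 km = e (ρ_m − ρ_c)/ρ_m = 0.871 km.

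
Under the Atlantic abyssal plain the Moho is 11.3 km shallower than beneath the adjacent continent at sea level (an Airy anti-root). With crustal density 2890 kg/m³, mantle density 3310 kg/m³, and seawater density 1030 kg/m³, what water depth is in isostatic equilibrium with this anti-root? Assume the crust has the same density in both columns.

Replacing a thickness d of crust by seawater at the top must be balanced by replacing crust with mantle at the base: d (ρ_c − ρ_w) = a (ρ_m − ρ_c).
d = a (ρ_m − ρ_c)/(ρ_c − ρ_w) = 11.3 km × 420/1860 = 2.55 km.

2.55 km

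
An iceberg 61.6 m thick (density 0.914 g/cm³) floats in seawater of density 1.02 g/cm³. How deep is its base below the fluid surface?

55.2 m

Draft d = t ρ_obj/ρ_fluid = 61.6 m × 0.914/1.02 = 55.2 m.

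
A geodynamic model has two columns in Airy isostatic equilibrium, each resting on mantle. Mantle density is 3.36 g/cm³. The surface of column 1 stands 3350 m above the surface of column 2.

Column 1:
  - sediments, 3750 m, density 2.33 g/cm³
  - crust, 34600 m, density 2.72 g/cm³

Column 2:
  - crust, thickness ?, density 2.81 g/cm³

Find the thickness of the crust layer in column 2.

Take the compensation level at the base of the deeper column (depth z_c below the surface of column 1) and equate Σ ρ_i t_i down to z_c; mantle fills any gap and the z_c terms cancel.
Column 1: 3750×2.33 + 34600×2.72 + (z_c − 38350)×3.36
Column 2: 3350×0 + x×2.81 + (z_c − 3350 − 0 − x)×3.36
The z_c×3.36 term appears on both sides and cancels. Collect the known terms of each column as K = Σ(ρt)_known − 3.36 × (depth of known layers): K_1 = 102849.5 − 3.36×38350 = −26006.5; K_2 = 0 − 3.36×(3350 + 0) = −11256.
Balance: K_1 = K_2 − x×(3.36 − 2.81), so x = (K_2 − K_1)/(3.36 − 2.81) = 14750.5/0.55 = 26800 m.

26800 m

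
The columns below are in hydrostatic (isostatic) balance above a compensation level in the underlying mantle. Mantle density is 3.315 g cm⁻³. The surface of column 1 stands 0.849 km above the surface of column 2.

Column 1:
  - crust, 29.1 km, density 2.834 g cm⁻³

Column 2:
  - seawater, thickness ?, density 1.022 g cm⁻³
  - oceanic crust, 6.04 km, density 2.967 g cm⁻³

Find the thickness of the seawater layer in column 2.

3.96 km

Take the compensation level at the base of the deeper column (depth z_c below the surface of column 1) and equate Σ ρ_i t_i down to z_c; mantle fills any gap and the z_c terms cancel.
Column 1: 29.1×2.834 + (z_c − 29.1)×3.315
Column 2: 0.849×0 + x×1.022 + 6.04×2.967 + (z_c − 0.849 − 6.04 − x)×3.315
The z_c×3.315 term appears on both sides and cancels. Collect the known terms of each column as K = Σ(ρt)_known − 3.315 × (depth of known layers): K_1 = 82.4694 − 3.315×29.1 = −13.9971; K_2 = 17.92068 − 3.315×(0.849 + 6.04) = −4.916355.
Balance: K_1 = K_2 − x×(3.315 − 1.022), so x = (K_2 − K_1)/(3.315 − 1.022) = 9.08075/2.293 = 3.96 km.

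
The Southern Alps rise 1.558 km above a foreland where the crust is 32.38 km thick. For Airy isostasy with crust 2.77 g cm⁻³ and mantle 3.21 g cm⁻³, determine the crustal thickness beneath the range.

Root depth r = h ρ_c / (ρ_m − ρ_c) = 1.558 km × 2.77 / 0.44 = 9.808 km.
Total thickness = T + h + r = 32.38 km + 1.558 km + 9.808 km = 43.7 km.

43.7 km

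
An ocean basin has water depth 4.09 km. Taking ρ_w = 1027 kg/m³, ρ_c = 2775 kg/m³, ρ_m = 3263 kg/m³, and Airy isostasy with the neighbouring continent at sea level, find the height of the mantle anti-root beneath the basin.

Isostatic balance requires: replacing crust with seawater at the top is compensated by replacing crust with mantle at the base: d (ρ_c − ρ_w) = a (ρ_m − ρ_c).
a = d (ρ_c − ρ_w)/(ρ_m − ρ_c) = 4.09 km × 1748/488 = 14.7 km.

14.7 km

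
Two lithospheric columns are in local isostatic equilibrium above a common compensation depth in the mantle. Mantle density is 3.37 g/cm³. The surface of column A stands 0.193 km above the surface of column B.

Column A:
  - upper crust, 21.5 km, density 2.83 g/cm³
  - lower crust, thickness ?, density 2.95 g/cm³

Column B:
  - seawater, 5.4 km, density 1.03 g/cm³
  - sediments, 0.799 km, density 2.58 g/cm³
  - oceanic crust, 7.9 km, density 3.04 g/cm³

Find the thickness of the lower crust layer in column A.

11.7 km

Take the compensation level at the base of the deeper column (depth z_c below the surface of column A) and equate Σ ρ_i t_i down to z_c; mantle fills any gap and the z_c terms cancel.
Column A: 21.5×2.83 + x×2.95 + (z_c − 21.5 − x)×3.37
Column B: 0.193×0 + 5.4×1.03 + 0.799×2.58 + 7.9×3.04 + (z_c − 0.193 − 14.099)×3.37
The z_c×3.37 term appears on both sides and cancels. Collect the known terms of each column as K = Σ(ρt)_known − 3.37 × (depth of known layers): K_A = 60.845 − 3.37×21.5 = −11.61; K_B = 31.63942 − 3.37×(0.193 + 14.099) = −16.52462.
Balance: K_A − x×(3.37 − 2.95) = K_B, so x = (K_A − K_B)/(3.37 − 2.95) = 4.91462/0.42 = 11.7 km.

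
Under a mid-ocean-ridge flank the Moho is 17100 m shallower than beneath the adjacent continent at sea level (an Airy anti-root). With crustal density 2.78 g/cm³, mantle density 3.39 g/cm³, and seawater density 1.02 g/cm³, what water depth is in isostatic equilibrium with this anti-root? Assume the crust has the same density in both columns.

Replacing a thickness d of crust by seawater at the top must be balanced by replacing crust with mantle at the base: d (ρ_c − ρ_w) = a (ρ_m − ρ_c).
d = a (ρ_m − ρ_c)/(ρ_c − ρ_w) = 17100 m × 0.61/1.76 = 5930 m.

5930 m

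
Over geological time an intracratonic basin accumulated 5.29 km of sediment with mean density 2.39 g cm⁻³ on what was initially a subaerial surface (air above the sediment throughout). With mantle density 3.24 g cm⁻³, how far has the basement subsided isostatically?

3.9 km

Subaerial load: s = t ρ_sed / ρ_m = 5.29 km × 2.39/3.24 = 3.9 km.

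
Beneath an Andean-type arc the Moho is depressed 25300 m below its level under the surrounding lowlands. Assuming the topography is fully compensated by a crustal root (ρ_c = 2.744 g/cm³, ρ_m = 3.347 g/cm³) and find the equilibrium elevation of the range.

5560 m

Balancing pressure at the compensation depth: ρ_c h = (ρ_m − ρ_c) r.
h = r (ρ_m − ρ_c) / ρ_c = 25300 m × (3.347 − 2.744) / 2.744 = 5560 m.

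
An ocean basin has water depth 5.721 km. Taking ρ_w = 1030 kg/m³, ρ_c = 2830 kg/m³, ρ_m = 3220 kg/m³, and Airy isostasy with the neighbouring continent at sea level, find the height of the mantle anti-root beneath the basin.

26.4 km

For local isostatic compensation: replacing crust with seawater at the top is compensated by replacing crust with mantle at the base: d (ρ_c − ρ_w) = a (ρ_m − ρ_c).
a = d (ρ_c − ρ_w)/(ρ_m − ρ_c) = 5.721 km × 1800/390 = 26.4 km.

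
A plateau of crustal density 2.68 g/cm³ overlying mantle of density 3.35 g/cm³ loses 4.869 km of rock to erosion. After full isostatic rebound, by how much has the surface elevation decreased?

0.974 km

Rebound u = e ρ_c/ρ_m = 4.869 km × 2.68/3.35 = 3.895 km.
Net surface drop = e − u = 4.869 km − 3.895 km = e (ρ_m − ρ_c)/ρ_m = 0.974 km.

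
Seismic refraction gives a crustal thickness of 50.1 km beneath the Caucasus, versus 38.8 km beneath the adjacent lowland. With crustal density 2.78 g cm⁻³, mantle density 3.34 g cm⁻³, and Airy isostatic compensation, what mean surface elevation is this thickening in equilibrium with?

Excess crust Δ = 50.1 km − 38.8 km = 11.3 km, split between elevation h and root r with h + r = Δ.
Airy balance ρ_c h = (ρ_m − ρ_c) r gives r = h ρ_c/(ρ_m − ρ_c), so h (1 + ρ_c/(ρ_m − ρ_c)) = Δ, i.e. h = Δ (ρ_m − ρ_c)/ρ_m.
h = 11.3 km × 0.56/3.34 = 1.89 km.

1.89 km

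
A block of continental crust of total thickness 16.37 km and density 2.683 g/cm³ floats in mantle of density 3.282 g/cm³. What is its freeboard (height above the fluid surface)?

2.99 km

Floating equilibrium: submerged depth d = t ρ_obj/ρ_fluid = 16.37 km × 2.683/3.282 = 13.38 km.
Freeboard = t − d = 16.37 km − 13.38 km = 2.99 km.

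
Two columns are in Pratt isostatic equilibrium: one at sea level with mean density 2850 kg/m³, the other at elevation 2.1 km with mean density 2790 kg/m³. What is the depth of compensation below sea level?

97.7 km

ρ_ref D = ρ (D + h) → D (ρ_ref − ρ) = ρ h.
D = ρ h/(ρ_ref − ρ) = 2790 × 2.1 km/(2850 − 2790) = 97.7 km.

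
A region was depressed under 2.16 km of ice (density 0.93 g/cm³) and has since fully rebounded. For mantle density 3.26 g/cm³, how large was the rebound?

0.616 km

Removing the load lets mantle flow back in; uplift u satisfies ρ_ice t = ρ_m u.
u = t ρ_ice/ρ_m = 2.16 km × 0.93/3.26 = 0.616 km.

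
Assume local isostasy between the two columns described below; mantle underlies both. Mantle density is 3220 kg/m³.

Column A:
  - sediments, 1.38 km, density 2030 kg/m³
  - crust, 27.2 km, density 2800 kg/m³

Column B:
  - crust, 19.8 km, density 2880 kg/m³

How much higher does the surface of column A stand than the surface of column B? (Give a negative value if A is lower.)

For any compensation level in the mantle, the mantle terms cancel and isostasy reduces to e = (Σt_A − Σt_B) − (Σ(ρt)_A − Σ(ρt)_B) / ρ_m.
Σt_A = 28.58 km; Σt_B = 19.8 km; Σ(ρt)_A = 78961.4; Σ(ρt)_B = 57024 (in km·kg/m³).
e = (28.58 − 19.8) − (78961.4 − 57024) / 3220 = 1.97 km.

1.97 km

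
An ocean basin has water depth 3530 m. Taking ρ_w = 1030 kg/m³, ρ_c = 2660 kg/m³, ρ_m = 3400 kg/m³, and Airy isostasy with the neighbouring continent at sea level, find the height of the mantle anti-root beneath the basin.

7780 m

For local isostatic compensation: replacing crust with seawater at the top is compensated by replacing crust with mantle at the base: d (ρ_c − ρ_w) = a (ρ_m − ρ_c).
a = d (ρ_c − ρ_w)/(ρ_m − ρ_c) = 3530 m × 1630/740 = 7780 m.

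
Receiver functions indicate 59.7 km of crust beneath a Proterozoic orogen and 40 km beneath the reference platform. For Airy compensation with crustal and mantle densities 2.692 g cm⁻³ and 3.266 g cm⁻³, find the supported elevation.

Excess crust Δ = 59.7 km − 40 km = 19.7 km, split between elevation h and root r with h + r = Δ.
Airy balance ρ_c h = (ρ_m − ρ_c) r gives r = h ρ_c/(ρ_m − ρ_c), so h (1 + ρ_c/(ρ_m − ρ_c)) = Δ, i.e. h = Δ (ρ_m − ρ_c)/ρ_m.
h = 19.7 km × 0.574/3.266 = 3.46 km.

3.46 km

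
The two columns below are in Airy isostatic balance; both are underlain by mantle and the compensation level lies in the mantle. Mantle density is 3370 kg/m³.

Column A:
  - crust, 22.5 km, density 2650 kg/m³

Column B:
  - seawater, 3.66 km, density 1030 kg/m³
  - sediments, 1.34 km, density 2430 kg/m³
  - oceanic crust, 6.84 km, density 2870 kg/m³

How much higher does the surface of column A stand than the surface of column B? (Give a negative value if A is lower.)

For any compensation level in the mantle, the mantle terms cancel and isostasy reduces to e = (Σt_A − Σt_B) − (Σ(ρt)_A − Σ(ρt)_B) / ρ_m.
Σt_A = 22.5 km; Σt_B = 11.84 km; Σ(ρt)_A = 59625; Σ(ρt)_B = 26656.8 (in km·kg/m³).
e = (22.5 − 11.84) − (59625 − 26656.8) / 3370 = 0.877 km.

0.877 km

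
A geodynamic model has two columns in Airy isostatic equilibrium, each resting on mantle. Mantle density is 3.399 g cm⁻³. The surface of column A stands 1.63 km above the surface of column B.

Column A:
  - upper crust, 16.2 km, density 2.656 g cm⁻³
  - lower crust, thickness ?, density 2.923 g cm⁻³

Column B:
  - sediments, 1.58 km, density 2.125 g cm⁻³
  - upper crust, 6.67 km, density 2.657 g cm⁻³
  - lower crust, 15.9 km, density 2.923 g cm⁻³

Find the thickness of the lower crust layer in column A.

Take the compensation level at the base of the deeper column (depth z_c below the surface of column A) and equate Σ ρ_i t_i down to z_c; mantle fills any gap and the z_c terms cancel.
Column A: 16.2×2.656 + x×2.923 + (z_c − 16.2 − x)×3.399
Column B: 1.63×0 + 1.58×2.125 + 6.67×2.657 + 15.9×2.923 + (z_c − 1.63 − 24.15)×3.399
The z_c×3.399 term appears on both sides and cancels. Collect the known terms of each column as K = Σ(ρt)_known − 3.399 × (depth of known layers): K_A = 43.0272 − 3.399×16.2 = −12.0366; K_B = 67.55539 − 3.399×(1.63 + 24.15) = −20.07083.
Balance: K_A − x×(3.399 − 2.923) = K_B, so x = (K_A − K_B)/(3.399 − 2.923) = 8.03423/0.476 = 16.9 km.

16.9 km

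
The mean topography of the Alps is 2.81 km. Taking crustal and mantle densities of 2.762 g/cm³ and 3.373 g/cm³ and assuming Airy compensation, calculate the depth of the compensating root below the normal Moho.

Equating mass per unit area of the two columns: the weight of the topography is balanced by the buoyancy of the root, ρ_c h = (ρ_m − ρ_c) r.
r = h · ρ_c / (ρ_m − ρ_c) = 2.81 km × 2.762 / (3.373 − 2.762) = 12.7 km.

12.7 km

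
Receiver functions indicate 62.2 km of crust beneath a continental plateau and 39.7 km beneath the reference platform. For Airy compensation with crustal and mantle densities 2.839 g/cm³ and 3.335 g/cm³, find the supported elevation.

3.35 km

Excess crust Δ = 62.2 km − 39.7 km = 22.5 km, split between elevation h and root r with h + r = Δ.
Airy balance ρ_c h = (ρ_m − ρ_c) r gives r = h ρ_c/(ρ_m − ρ_c), so h (1 + ρ_c/(ρ_m − ρ_c)) = Δ, i.e. h = Δ (ρ_m − ρ_c)/ρ_m.
h = 22.5 km × 0.496/3.335 = 3.35 km.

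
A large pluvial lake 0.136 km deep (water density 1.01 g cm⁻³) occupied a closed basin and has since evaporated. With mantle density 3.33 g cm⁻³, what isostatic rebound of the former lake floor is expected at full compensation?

0.0412 km

u = d ρ_w/ρ_m = 0.136 km × 1.01/3.33 = 0.0412 km.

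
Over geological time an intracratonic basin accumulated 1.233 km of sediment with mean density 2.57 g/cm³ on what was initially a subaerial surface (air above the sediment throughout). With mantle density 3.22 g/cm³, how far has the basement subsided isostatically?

Subaerial load: s = t ρ_sed / ρ_m = 1.233 km × 2.57/3.22 = 0.984 km.

0.984 km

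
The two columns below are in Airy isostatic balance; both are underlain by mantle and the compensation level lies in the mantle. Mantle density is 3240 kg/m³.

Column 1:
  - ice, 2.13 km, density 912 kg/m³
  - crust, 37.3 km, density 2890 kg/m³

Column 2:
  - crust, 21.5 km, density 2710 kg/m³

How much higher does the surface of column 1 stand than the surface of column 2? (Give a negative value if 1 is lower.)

2.04 km

For any compensation level in the mantle, the mantle terms cancel and isostasy reduces to e = (Σt_1 − Σt_2) − (Σ(ρt)_1 − Σ(ρt)_2) / ρ_m.
Σt_1 = 39.43 km; Σt_2 = 21.5 km; Σ(ρt)_1 = 109739.56; Σ(ρt)_2 = 58265 (in km·kg/m³).
e = (39.43 − 21.5) − (109739.56 − 58265) / 3240 = 2.04 km.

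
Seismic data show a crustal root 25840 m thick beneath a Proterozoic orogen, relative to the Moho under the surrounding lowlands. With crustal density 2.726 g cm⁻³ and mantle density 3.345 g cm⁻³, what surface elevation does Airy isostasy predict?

5870 m

By Archimedes' principle applied to the lithosphere: ρ_c h = (ρ_m − ρ_c) r.
h = r (ρ_m − ρ_c) / ρ_c = 25840 m × (3.345 − 2.726) / 2.726 = 5870 m.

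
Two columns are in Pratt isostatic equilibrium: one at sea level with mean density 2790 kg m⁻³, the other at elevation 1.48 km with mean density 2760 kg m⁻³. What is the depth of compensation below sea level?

ρ_ref D = ρ (D + h) → D (ρ_ref − ρ) = ρ h.
D = ρ h/(ρ_ref − ρ) = 2760 × 1.48 km/(2790 − 2760) = 136 km.

136 km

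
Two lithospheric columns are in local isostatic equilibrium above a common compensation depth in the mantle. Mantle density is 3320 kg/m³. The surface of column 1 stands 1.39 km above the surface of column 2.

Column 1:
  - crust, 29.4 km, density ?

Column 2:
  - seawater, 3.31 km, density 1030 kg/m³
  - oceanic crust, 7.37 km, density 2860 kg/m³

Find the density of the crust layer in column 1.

Take the compensation level at the base of the deeper column (depth z_c below the surface of column 1) and equate Σ ρ_i t_i down to z_c; mantle fills any gap and the z_c terms cancel.
Column 1: 29.4×ρ + (z_c − 29.4)×3320
Column 2: 1.39×0 + 3.31×1030 + 7.37×2860 + (z_c − 1.39 − 10.68)×3320
The z_c×3320 term appears on both sides and cancels. Collect the known terms of each column as K = Σ(ρt)_known − 3320 × (depth of known layers): K_1 = 0 − 3320×29.4 = −97608; K_2 = 24487.5 − 3320×(1.39 + 10.68) = −15584.9.
Balance: K_1 + 29.4×ρ = K_2, so ρ = (K_2 − K_1)/29.4 = 82023.1/29.4 = 2790 kg/m³.

2790 kg/m³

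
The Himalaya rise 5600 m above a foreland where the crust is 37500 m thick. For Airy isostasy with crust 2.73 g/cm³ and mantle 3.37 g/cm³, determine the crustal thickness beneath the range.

Root depth r = h ρ_c / (ρ_m − ρ_c) = 5600 m × 2.73 / 0.64 = 23890 m.
Total thickness = T + h + r = 37500 m + 5600 m + 23890 m = 67000 m.

67000 m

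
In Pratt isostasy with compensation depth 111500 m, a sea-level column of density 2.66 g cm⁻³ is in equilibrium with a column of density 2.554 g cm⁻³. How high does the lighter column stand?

ρ_ref D = ρ (D + h) → h = D (ρ_ref − ρ)/ρ.
h = 111500 m × (2.66 − 2.554)/2.554 = 4630 m.

4630 m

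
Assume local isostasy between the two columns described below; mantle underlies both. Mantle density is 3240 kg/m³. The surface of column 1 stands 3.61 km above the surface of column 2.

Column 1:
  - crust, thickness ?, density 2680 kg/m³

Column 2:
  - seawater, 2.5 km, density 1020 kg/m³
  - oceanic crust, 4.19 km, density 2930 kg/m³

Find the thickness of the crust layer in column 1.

Take the compensation level at the base of the deeper column (depth z_c below the surface of column 1) and equate Σ ρ_i t_i down to z_c; mantle fills any gap and the z_c terms cancel.
Column 1: x×2680 + (z_c − 0 − x)×3240
Column 2: 3.61×0 + 2.5×1020 + 4.19×2930 + (z_c − 3.61 − 6.69)×3240
The z_c×3240 term appears on both sides and cancels. Collect the known terms of each column as K = Σ(ρt)_known − 3240 × (depth of known layers): K_1 = 0 − 3240×0 = 0; K_2 = 14826.7 − 3240×(3.61 + 6.69) = −18545.3.
Balance: K_1 − x×(3240 − 2680) = K_2, so x = (K_1 − K_2)/(3240 − 2680) = 18545.3/560 = 33.1 km.

33.1 km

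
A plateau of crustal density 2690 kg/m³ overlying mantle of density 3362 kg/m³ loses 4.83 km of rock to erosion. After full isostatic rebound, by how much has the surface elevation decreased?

0.965 km

Rebound u = e ρ_c/ρ_m = 4.83 km × 2690/3362 = 3.865 km.
Net surface drop = e − u = 4.83 km − 3.865 km = e (ρ_m − ρ_c)/ρ_m = 0.965 km.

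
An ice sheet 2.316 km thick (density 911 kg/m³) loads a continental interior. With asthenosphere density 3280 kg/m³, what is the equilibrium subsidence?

By Archimedes' principle applied to the lithosphere: the ice load ρ_ice t is balanced by mantle displaced below, ρ_m s.
s = t ρ_ice / ρ_m = 2.316 km × 911/3280 = 0.643 km.

0.643 km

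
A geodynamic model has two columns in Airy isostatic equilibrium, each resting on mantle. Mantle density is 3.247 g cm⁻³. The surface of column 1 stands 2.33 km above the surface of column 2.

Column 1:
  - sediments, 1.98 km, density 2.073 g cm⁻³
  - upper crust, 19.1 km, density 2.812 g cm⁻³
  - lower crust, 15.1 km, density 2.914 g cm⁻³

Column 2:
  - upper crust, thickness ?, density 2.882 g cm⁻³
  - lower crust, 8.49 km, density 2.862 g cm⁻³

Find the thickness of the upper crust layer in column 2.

13.2 km

Take the compensation level at the base of the deeper column (depth z_c below the surface of column 1) and equate Σ ρ_i t_i down to z_c; mantle fills any gap and the z_c terms cancel.
Column 1: 1.98×2.073 + 19.1×2.812 + 15.1×2.914 + (z_c − 36.18)×3.247
Column 2: 2.33×0 + x×2.882 + 8.49×2.862 + (z_c − 2.33 − 8.49 − x)×3.247
The z_c×3.247 term appears on both sides and cancels. Collect the known terms of each column as K = Σ(ρt)_known − 3.247 × (depth of known layers): K_1 = 101.81514 − 3.247×36.18 = −15.66132; K_2 = 24.29838 − 3.247×(2.33 + 8.49) = −10.83416.
Balance: K_1 = K_2 − x×(3.247 − 2.882), so x = (K_2 − K_1)/(3.247 − 2.882) = 4.82716/0.365 = 13.2 km.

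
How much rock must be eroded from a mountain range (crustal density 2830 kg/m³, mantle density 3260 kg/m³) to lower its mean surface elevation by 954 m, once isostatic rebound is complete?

7230 m

Net drop Δ = e − u = e − e ρ_c/ρ_m = e (ρ_m − ρ_c)/ρ_m.
e = Δ ρ_m/(ρ_m − ρ_c) = 954 m × 3260/430 = 7230 m.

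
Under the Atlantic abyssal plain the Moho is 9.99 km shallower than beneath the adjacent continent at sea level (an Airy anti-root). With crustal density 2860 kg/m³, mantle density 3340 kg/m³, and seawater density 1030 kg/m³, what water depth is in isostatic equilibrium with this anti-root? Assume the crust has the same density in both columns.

Replacing a thickness d of crust by seawater at the top must be balanced by replacing crust with mantle at the base: d (ρ_c − ρ_w) = a (ρ_m − ρ_c).
d = a (ρ_m − ρ_c)/(ρ_c − ρ_w) = 9.99 km × 480/1830 = 2.62 km.

2.62 km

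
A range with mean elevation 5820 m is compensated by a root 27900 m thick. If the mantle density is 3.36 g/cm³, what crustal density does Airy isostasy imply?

2.78 g/cm³

ρ_c h = (ρ_m − ρ_c) r → ρ_c (h + r) = ρ_m r → ρ_c = ρ_m r / (h + r).
ρ_c = 3.36 × 27900 m / (5820 m + 27900 m) = 2.78 g/cm³.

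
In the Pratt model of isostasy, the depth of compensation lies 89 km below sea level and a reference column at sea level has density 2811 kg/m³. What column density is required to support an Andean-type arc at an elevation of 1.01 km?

Pratt balance: ρ_ref D = ρ (D + h).
ρ = ρ_ref D/(D + h) = 2811 × 89 km/(89 km + 1.01 km) = 2780 kg/m³.

2780 kg/m³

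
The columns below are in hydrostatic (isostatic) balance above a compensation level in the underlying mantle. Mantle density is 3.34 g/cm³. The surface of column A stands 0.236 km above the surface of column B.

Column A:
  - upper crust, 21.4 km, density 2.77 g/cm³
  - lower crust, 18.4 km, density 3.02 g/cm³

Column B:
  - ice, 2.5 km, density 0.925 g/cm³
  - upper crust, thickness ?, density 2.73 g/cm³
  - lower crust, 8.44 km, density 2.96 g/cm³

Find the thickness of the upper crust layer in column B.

13.2 km

Take the compensation level at the base of the deeper column (depth z_c below the surface of column A) and equate Σ ρ_i t_i down to z_c; mantle fills any gap and the z_c terms cancel.
Column A: 21.4×2.77 + 18.4×3.02 + (z_c − 39.8)×3.34
Column B: 0.236×0 + 2.5×0.925 + x×2.73 + 8.44×2.96 + (z_c − 0.236 − 10.94 − x)×3.34
The z_c×3.34 term appears on both sides and cancels. Collect the known terms of each column as K = Σ(ρt)_known − 3.34 × (depth of known layers): K_A = 114.846 − 3.34×39.8 = −18.086; K_B = 27.2949 − 3.34×(0.236 + 10.94) = −10.03294.
Balance: K_A = K_B − x×(3.34 − 2.73), so x = (K_B − K_A)/(3.34 − 2.73) = 8.05306/0.61 = 13.2 km.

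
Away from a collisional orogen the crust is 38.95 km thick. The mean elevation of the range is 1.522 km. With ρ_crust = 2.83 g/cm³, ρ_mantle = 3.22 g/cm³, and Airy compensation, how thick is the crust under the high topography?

51.5 km

Root depth r = h ρ_c / (ρ_m − ρ_c) = 1.522 km × 2.83 / 0.39 = 11.04 km.
Total thickness = T + h + r = 38.95 km + 1.522 km + 11.04 km = 51.5 km.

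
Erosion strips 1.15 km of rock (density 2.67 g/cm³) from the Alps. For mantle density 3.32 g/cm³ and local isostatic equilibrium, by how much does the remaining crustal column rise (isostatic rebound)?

0.925 km

Unloading: uplift u = e ρ_c/ρ_m = 1.15 km × 2.67/3.32 = 0.925 km.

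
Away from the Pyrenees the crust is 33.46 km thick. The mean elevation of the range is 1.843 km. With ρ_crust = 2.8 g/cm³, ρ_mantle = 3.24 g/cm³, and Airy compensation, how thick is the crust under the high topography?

Root depth r = h ρ_c / (ρ_m − ρ_c) = 1.843 km × 2.8 / 0.44 = 11.73 km.
Total thickness = T + h + r = 33.46 km + 1.843 km + 11.73 km = 47 km.

47 km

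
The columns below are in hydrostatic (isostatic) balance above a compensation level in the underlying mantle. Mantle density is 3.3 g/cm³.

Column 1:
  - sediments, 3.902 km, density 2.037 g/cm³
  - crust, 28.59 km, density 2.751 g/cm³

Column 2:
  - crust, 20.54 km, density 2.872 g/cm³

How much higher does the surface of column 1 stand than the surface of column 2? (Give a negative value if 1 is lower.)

3.59 km

For any compensation level in the mantle, the mantle terms cancel and isostasy reduces to e = (Σt_1 − Σt_2) − (Σ(ρt)_1 − Σ(ρt)_2) / ρ_m.
Σt_1 = 32.492 km; Σt_2 = 20.54 km; Σ(ρt)_1 = 86.599464; Σ(ρt)_2 = 58.99088 (in km·g/cm³).
e = (32.492 − 20.54) − (86.599464 − 58.99088) / 3.3 = 3.59 km.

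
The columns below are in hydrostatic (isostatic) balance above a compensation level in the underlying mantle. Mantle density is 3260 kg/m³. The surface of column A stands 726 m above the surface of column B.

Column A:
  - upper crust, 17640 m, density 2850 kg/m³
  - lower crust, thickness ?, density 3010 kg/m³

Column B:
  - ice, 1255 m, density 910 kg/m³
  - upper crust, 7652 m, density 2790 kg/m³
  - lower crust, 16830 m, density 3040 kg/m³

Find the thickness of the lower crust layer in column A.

21500 m

Take the compensation level at the base of the deeper column (depth z_c below the surface of column A) and equate Σ ρ_i t_i down to z_c; mantle fills any gap and the z_c terms cancel.
Column A: 17640×2850 + x×3010 + (z_c − 17640 − x)×3260
Column B: 726×0 + 1255×910 + 7652×2790 + 16830×3040 + (z_c − 726 − 25737)×3260
The z_c×3260 term appears on both sides and cancels. Collect the known terms of each column as K = Σ(ρt)_known − 3260 × (depth of known layers): K_A = 50274000 − 3260×17640 = −7232400; K_B = 73654330 − 3260×(726 + 25737) = −12615050.
Balance: K_A − x×(3260 − 3010) = K_B, so x = (K_A − K_B)/(3260 − 3010) = 5382650/250 = 21500 m.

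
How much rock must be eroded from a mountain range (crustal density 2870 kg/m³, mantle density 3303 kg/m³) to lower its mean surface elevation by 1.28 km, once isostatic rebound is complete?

Net drop Δ = e − u = e − e ρ_c/ρ_m = e (ρ_m − ρ_c)/ρ_m.
e = Δ ρ_m/(ρ_m − ρ_c) = 1.28 km × 3303/433 = 9.76 km.

9.76 km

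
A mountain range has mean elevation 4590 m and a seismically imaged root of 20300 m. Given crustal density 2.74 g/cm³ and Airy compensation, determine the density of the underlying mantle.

Airy balance: ρ_c h = (ρ_m − ρ_c) r → ρ_m = ρ_c (1 + h/r).
ρ_m = 2.74 × (1 + 4590 m/20300 m) = 3.36 g/cm³.

3.36 g/cm³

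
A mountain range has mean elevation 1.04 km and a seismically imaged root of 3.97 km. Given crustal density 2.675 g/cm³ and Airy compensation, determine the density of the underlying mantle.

Airy balance: ρ_c h = (ρ_m − ρ_c) r → ρ_m = ρ_c (1 + h/r).
ρ_m = 2.675 × (1 + 1.04 km/3.97 km) = 3.38 g/cm³.

3.38 g/cm³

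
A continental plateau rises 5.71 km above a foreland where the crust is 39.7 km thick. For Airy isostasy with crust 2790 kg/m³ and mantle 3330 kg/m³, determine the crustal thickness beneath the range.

Root depth r = h ρ_c / (ρ_m − ρ_c) = 5.71 km × 2790 / 540 = 29.5 km.
Total thickness = T + h + r = 39.7 km + 5.71 km + 29.5 km = 74.9 km.

74.9 km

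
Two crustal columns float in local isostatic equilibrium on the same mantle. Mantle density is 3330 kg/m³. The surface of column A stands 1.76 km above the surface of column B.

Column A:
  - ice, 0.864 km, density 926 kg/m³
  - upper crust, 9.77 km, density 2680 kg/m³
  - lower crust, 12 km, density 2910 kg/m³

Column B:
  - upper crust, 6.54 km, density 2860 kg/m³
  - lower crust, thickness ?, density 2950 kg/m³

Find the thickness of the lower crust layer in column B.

11.9 km

Take the compensation level at the base of the deeper column (depth z_c below the surface of column A) and equate Σ ρ_i t_i down to z_c; mantle fills any gap and the z_c terms cancel.
Column A: 0.864×926 + 9.77×2680 + 12×2910 + (z_c − 22.634)×3330
Column B: 1.76×0 + 6.54×2860 + x×2950 + (z_c − 1.76 − 6.54 − x)×3330
The z_c×3330 term appears on both sides and cancels. Collect the known terms of each column as K = Σ(ρt)_known − 3330 × (depth of known layers): K_A = 61903.664 − 3330×22.634 = −13467.556; K_B = 18704.4 − 3330×(1.76 + 6.54) = −8934.6.
Balance: K_A = K_B − x×(3330 − 2950), so x = (K_B − K_A)/(3330 − 2950) = 4532.96/380 = 11.9 km.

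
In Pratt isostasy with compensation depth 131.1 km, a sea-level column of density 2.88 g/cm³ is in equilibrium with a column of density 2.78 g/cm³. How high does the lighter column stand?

4.72 km

ρ_ref D = ρ (D + h) → h = D (ρ_ref − ρ)/ρ.
h = 131.1 km × (2.88 − 2.78)/2.78 = 4.72 km.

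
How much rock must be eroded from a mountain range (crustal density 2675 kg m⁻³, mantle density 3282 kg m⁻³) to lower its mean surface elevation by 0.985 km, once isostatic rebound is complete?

Net drop Δ = e − u = e − e ρ_c/ρ_m = e (ρ_m − ρ_c)/ρ_m.
e = Δ ρ_m/(ρ_m − ρ_c) = 0.985 km × 3282/607 = 5.33 km.

5.33 km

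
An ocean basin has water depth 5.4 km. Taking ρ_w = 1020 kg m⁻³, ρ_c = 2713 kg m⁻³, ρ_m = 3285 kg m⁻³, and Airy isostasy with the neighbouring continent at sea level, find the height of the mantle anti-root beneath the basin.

16 km

By Archimedes' principle applied to the lithosphere: replacing crust with seawater at the top is compensated by replacing crust with mantle at the base: d (ρ_c − ρ_w) = a (ρ_m − ρ_c).
a = d (ρ_c − ρ_w)/(ρ_m − ρ_c) = 5.4 km × 1693/572 = 16 km.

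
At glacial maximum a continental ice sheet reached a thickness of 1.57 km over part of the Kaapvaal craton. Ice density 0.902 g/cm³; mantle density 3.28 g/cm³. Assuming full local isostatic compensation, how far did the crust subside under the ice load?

For local isostatic compensation: the ice load ρ_ice t is balanced by mantle displaced below, ρ_m s.
s = t ρ_ice / ρ_m = 1.57 km × 0.902/3.28 = 0.432 km.

0.432 km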